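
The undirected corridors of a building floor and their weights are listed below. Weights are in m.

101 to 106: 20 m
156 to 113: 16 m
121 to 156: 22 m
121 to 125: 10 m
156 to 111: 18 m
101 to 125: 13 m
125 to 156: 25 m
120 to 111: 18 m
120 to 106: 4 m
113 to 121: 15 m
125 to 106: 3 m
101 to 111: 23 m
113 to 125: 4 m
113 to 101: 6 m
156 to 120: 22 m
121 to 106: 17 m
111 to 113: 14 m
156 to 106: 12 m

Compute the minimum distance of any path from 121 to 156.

22 m

Compare a few routes:
121 → 106 → 156: 17+12 = 29
121 → 156: 22 = 22
121 → 125 → 106 → 156: 10+3+12 = 25
The minimum is 22 m via 121 → 156.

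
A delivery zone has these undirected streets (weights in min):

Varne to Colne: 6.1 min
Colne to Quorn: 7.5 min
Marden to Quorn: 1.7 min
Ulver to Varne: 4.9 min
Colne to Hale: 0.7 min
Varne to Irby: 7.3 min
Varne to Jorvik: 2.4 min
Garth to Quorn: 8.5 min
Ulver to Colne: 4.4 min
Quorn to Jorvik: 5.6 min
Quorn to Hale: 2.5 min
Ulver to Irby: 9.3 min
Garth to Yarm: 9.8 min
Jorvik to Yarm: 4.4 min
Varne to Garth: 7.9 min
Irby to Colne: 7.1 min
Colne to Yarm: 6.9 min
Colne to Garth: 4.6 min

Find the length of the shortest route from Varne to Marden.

9.7 min

Shortest distances from Varne:
Varne: 0
Jorvik: 2.4  (via Varne)
Ulver: 4.9  (via Varne)
Colne: 6.1  (via Varne)
Yarm: 6.8  (via Jorvik)
Hale: 6.8  (via Colne)
Irby: 7.3  (via Varne)
Garth: 7.9  (via Varne)
Quorn: 8  (via Jorvik)
Marden: 9.7  (via Quorn)
Shortest route: Varne → Jorvik → Quorn → Marden = 9.7 min.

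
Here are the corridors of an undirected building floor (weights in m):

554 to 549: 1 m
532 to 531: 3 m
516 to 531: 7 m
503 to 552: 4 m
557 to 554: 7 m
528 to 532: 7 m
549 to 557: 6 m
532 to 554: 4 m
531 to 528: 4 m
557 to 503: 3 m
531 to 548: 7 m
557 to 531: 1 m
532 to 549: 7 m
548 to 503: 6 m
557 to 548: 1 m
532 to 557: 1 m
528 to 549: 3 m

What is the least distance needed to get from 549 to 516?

Enumerating some paths:
549–554–532–531–516: 1+4+3+7 = 15
549–554–557–531–516: 1+7+1+7 = 16
549–532–557–531–516: 7+1+1+7 = 16
549–528–531–516: 3+4+7 = 14
The minimum is 14 m via 549–528–531–516.

14 m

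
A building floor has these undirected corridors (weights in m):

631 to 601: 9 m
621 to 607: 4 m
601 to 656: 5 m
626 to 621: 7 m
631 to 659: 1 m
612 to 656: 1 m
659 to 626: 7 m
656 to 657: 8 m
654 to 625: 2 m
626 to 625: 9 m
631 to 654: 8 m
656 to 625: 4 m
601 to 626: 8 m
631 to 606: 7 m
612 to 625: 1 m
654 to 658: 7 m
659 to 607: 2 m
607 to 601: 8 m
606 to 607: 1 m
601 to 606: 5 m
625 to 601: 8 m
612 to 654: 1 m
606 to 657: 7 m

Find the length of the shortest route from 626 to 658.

18 m

Running Dijkstra from 626:
626: 0
659: 7  (via 626)
621: 7  (via 626)
631: 8  (via 659)
601: 8  (via 626)
625: 9  (via 626)
607: 9  (via 659)
606: 10  (via 607)
612: 10  (via 625)
656: 11  (via 612)
654: 11  (via 625)
657: 17  (via 606)
658: 18  (via 654)
Shortest route: 626–625–654–658 = 18 m.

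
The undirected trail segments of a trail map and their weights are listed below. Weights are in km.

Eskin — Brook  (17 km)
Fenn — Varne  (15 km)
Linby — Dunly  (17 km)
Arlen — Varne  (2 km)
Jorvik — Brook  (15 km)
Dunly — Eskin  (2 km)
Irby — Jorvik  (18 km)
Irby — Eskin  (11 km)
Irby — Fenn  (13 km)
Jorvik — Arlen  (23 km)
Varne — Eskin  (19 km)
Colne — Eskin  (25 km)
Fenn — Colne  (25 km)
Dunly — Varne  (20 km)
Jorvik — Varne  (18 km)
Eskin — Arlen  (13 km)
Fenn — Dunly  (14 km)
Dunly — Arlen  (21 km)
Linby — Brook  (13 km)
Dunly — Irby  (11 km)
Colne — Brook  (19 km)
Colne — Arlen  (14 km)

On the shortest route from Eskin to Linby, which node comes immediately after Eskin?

Dunly

Candidate routes:
Eskin–Brook–Linby: 17+13 = 30
Eskin–Dunly–Linby: 2+17 = 19
Cheapest is Eskin–Dunly–Linby at 19 km.
So from Eskin the first move is to Dunly.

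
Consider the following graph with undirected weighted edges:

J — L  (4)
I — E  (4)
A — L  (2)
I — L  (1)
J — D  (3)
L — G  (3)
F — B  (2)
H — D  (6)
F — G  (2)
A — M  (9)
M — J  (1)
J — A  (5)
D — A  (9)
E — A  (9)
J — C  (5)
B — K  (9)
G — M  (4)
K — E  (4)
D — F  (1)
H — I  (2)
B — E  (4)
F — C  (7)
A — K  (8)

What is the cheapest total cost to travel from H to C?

Candidate routes:
H → I → L → J → C: 2+1+4+5 = 12
H → I → L → A → J → C: 2+1+2+5+5 = 15
H → D → F → C: 6+1+7 = 14
H → D → J → C: 6+3+5 = 14
Cheapest is H → I → L → J → C at 12.

12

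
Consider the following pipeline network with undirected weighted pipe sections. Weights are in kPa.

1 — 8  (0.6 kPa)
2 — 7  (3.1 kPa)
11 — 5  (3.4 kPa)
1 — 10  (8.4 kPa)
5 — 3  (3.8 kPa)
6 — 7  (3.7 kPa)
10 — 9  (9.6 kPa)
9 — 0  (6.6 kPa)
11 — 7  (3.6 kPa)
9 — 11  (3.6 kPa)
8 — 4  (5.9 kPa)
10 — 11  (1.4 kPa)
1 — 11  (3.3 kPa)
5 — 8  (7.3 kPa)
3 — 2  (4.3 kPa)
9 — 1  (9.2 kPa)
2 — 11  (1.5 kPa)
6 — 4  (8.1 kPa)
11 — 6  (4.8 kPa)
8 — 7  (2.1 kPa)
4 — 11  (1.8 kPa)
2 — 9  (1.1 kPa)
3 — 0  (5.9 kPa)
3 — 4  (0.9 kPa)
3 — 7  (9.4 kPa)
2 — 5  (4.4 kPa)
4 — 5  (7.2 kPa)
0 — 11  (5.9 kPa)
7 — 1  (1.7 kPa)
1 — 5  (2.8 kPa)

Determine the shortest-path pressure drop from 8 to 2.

5.2 kPa

Shortest distances from 8:
8: 0
1: 0.6  (via 8)
7: 2.1  (via 8)
5: 3.4  (via 1)
11: 3.9  (via 1)
2: 5.2  (via 7)
Shortest route: 8–7–2 = 5.2 kPa.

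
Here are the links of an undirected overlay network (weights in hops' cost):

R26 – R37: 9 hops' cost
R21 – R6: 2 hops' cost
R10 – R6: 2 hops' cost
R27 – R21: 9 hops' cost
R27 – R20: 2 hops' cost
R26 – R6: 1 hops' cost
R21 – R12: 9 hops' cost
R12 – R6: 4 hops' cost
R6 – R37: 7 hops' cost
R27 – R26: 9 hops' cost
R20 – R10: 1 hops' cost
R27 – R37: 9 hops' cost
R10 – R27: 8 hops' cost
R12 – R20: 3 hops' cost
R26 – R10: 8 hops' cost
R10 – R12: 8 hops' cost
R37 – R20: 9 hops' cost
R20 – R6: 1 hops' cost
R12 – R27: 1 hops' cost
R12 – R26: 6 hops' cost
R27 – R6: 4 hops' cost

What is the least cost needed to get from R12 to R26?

Settle nodes by increasing distance from R12:
R12: 0
R27: 1  (via R12)
R20: 3  (via R12)
R6: 4  (via R12)
R10: 4  (via R20)
R26: 5  (via R6)
Shortest route: R12–R6–R26 = 5 hops' cost.

5 hops' cost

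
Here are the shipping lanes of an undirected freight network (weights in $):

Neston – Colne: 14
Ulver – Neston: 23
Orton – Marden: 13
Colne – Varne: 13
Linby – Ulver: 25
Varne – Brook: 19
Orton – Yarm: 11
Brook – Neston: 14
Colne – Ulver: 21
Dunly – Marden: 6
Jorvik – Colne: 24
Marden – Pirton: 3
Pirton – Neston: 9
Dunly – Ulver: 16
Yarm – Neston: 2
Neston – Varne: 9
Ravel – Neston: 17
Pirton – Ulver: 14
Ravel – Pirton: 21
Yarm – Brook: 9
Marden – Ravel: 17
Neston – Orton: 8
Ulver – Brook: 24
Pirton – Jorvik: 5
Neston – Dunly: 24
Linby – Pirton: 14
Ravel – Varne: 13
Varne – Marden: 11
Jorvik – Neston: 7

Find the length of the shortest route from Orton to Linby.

$30

Candidate routes:
Orton–Marden–Pirton–Linby: 13+3+14 = 30
Orton–Neston–Pirton–Linby: 8+9+14 = 31
Cheapest is Orton–Marden–Pirton–Linby at $30.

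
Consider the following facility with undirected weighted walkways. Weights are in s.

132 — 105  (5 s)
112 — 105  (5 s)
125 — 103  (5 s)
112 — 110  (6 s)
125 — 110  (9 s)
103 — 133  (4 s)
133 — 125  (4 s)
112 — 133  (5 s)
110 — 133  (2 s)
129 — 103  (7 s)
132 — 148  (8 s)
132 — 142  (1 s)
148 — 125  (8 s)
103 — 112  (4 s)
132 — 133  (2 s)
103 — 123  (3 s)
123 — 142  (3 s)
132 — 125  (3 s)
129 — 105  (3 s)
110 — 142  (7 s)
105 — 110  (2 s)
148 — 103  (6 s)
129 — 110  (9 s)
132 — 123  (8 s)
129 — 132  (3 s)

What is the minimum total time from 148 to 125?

8 s

Settle nodes by increasing distance from 148:
148: 0
103: 6  (via 148)
132: 8  (via 148)
125: 8  (via 148)
Shortest route: 148 → 125 = 8 s.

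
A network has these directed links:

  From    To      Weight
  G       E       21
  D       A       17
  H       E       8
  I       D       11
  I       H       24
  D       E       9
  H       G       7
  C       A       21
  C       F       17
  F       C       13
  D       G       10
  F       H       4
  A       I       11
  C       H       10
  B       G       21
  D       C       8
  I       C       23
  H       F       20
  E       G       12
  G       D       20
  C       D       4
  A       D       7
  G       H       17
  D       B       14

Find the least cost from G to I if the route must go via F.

82

Shortest G→F: G–H–F = 37
Best F to I: F–C–A–I costing 45
Total via F: 37 + 45 = 82.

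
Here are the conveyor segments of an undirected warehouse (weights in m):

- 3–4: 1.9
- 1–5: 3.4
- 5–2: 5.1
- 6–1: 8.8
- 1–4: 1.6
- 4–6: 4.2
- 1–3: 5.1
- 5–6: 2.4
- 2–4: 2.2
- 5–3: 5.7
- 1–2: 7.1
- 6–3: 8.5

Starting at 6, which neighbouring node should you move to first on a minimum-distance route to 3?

Candidate routes:
6 - 5 - 3: 2.4+5.7 = 8.1
6 - 3: 8.5 = 8.5
6 - 4 - 3: 4.2+1.9 = 6.1
Cheapest is 6 - 4 - 3 at 6.1 m.
So from 6 the first move is to 4.

4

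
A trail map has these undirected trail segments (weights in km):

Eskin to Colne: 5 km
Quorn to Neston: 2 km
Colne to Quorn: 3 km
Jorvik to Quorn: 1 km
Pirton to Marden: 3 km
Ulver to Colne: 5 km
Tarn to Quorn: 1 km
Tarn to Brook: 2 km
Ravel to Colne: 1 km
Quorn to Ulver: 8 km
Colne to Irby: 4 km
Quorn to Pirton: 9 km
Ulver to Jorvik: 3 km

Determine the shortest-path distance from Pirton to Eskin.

17 km

Running Dijkstra from Pirton:
Pirton: 0
Marden: 3  (via Pirton)
Quorn: 9  (via Pirton)
Jorvik: 10  (via Quorn)
Tarn: 10  (via Quorn)
Neston: 11  (via Quorn)
Brook: 12  (via Tarn)
Colne: 12  (via Quorn)
Ulver: 13  (via Jorvik)
Ravel: 13  (via Colne)
Irby: 16  (via Colne)
Eskin: 17  (via Colne)
Shortest route: Pirton → Quorn → Colne → Eskin = 17 km.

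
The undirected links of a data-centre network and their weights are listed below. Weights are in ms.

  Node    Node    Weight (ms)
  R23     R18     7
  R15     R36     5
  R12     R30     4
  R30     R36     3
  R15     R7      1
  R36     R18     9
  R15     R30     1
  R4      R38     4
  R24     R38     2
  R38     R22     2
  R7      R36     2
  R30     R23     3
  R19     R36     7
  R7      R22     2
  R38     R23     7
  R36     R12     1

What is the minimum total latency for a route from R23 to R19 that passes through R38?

Shortest R23→R38: R23 → R38 = 7
Shortest R38→R19: R38 → R22 → R7 → R36 → R19 = 13
Total via R38: 7 + 13 = 20 ms.

20 ms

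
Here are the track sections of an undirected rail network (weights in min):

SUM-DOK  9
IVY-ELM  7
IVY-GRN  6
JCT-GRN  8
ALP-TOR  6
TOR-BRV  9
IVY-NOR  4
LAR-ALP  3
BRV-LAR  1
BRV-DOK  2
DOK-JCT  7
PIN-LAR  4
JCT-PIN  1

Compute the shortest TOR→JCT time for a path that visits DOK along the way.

18 min

Best TOR to DOK: TOR–BRV–DOK costing 11
Shortest DOK→JCT: DOK–JCT = 7
Total via DOK: 11 + 7 = 18 min.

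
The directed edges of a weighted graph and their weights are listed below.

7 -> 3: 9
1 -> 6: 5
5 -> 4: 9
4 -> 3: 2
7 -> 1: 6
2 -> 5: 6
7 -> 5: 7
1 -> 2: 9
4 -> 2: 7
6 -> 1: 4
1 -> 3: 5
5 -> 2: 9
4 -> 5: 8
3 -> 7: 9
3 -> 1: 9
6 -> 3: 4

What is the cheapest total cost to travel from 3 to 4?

Settle nodes by increasing distance from 3:
3: 0
1: 9  (via 3)
7: 9  (via 3)
6: 14  (via 1)
5: 16  (via 7)
2: 18  (via 1)
4: 25  (via 5)
Shortest route: 3–7–5–4 = 25.

25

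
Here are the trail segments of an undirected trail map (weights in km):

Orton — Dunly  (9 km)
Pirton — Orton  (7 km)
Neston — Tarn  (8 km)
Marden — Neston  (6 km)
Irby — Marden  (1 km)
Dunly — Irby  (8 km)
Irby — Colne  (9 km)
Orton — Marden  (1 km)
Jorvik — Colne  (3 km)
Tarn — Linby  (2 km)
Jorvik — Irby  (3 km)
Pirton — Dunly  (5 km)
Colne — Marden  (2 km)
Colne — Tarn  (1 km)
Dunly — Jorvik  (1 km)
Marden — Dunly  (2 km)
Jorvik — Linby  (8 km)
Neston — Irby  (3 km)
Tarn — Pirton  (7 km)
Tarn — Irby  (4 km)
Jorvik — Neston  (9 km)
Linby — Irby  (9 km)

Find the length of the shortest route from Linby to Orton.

6 km

Compare a few routes:
Linby–Tarn–Colne–Marden–Orton: 2+1+2+1 = 6
Linby–Tarn–Irby–Marden–Orton: 2+4+1+1 = 8
Cheapest is Linby–Tarn–Colne–Marden–Orton at 6 km.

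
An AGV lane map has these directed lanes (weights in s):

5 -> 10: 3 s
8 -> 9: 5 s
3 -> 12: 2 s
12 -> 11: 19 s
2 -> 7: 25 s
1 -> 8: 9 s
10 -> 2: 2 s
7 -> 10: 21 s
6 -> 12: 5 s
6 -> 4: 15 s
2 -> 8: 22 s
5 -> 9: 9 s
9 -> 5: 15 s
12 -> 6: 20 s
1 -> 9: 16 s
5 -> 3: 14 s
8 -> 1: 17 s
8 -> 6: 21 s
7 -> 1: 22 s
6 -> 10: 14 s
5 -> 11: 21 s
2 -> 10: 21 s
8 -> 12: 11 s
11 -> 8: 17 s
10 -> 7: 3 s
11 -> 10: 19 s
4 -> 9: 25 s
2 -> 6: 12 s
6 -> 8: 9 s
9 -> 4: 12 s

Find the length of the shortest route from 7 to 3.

65 s

Enumerating some paths:
7–1–8–9–5–3: 22+9+5+15+14 = 65
7–1–9–5–3: 22+16+15+14 = 67
7–10–2–6–8–9–5–3: 21+2+12+9+5+15+14 = 78
Cheapest is 7–1–8–9–5–3 at 65 s.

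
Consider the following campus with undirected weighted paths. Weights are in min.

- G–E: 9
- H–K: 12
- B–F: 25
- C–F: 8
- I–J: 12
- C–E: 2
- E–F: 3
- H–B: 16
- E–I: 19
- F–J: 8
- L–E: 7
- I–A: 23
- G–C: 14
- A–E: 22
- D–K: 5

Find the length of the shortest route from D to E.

Candidate routes:
D → K → H → B → F → E: 5+12+16+25+3 = 61
D → K → H → B → F → C → E: 5+12+16+25+8+2 = 68
Cheapest is D → K → H → B → F → E at 61 min.

61 min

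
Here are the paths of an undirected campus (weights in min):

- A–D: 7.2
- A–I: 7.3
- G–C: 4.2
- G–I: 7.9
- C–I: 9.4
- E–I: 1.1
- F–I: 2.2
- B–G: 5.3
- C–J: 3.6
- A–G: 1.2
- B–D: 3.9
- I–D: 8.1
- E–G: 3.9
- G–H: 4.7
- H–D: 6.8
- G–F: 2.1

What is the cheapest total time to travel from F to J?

Candidate routes:
F → I → G → C → J: 2.2+7.9+4.2+3.6 = 17.9
F → G → C → J: 2.1+4.2+3.6 = 9.9
F → I → E → G → C → J: 2.2+1.1+3.9+4.2+3.6 = 15
F → I → C → J: 2.2+9.4+3.6 = 15.2
The minimum is 9.9 min via F → G → C → J.

9.9 min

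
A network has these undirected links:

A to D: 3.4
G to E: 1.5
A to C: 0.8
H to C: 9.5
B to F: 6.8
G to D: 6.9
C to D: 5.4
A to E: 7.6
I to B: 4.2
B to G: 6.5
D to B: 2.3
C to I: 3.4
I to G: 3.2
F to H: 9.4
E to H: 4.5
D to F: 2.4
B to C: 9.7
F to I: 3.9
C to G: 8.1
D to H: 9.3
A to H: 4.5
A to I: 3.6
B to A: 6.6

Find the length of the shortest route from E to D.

8.4

Settle nodes by increasing distance from E:
E: 0
G: 1.5  (via E)
H: 4.5  (via E)
I: 4.7  (via G)
A: 7.6  (via E)
B: 8  (via G)
C: 8.1  (via I)
D: 8.4  (via G)
Shortest route: E → G → D = 8.4.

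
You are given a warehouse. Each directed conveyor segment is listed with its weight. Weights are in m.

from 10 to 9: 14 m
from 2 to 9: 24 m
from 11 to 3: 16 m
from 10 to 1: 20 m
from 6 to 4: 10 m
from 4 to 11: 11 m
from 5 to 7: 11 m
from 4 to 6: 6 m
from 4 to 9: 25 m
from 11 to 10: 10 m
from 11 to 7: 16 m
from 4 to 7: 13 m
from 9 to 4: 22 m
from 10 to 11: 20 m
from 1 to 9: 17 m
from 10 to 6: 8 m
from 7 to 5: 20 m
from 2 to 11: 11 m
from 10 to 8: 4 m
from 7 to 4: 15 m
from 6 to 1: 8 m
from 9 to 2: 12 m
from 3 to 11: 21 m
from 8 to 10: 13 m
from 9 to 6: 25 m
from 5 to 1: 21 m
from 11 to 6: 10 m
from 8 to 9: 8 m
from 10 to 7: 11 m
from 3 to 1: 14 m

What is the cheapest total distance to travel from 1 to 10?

Settle nodes by increasing distance from 1:
1: 0
9: 17  (via 1)
2: 29  (via 9)
4: 39  (via 9)
11: 40  (via 2)
6: 42  (via 9)
10: 50  (via 11)
Shortest route: 1 → 9 → 2 → 11 → 10 = 50 m.

50 m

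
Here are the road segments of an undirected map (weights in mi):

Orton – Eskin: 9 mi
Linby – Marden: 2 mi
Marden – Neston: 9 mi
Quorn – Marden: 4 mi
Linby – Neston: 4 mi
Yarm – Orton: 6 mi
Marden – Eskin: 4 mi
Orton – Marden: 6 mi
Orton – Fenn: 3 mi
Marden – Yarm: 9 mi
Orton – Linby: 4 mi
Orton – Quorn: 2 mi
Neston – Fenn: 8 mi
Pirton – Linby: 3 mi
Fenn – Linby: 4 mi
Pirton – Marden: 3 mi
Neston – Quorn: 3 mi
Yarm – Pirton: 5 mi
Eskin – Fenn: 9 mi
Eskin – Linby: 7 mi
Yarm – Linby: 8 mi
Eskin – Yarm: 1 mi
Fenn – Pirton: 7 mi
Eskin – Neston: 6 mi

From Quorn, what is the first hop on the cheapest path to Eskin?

Marden

Enumerating some paths:
Quorn - Orton - Yarm - Eskin: 2+6+1 = 9
Quorn - Marden - Eskin: 4+4 = 8
Quorn - Neston - Eskin: 3+6 = 9
Cheapest is Quorn - Marden - Eskin at 8 mi.
So from Quorn the first move is to Marden.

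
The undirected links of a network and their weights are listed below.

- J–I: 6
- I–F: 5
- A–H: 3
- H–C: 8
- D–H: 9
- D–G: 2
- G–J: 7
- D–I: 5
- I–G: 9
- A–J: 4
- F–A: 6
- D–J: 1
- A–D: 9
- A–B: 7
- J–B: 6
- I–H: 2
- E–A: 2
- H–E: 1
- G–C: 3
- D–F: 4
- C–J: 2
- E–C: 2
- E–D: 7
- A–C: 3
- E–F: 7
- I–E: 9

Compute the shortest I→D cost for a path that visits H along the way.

8

Shortest I→H: I–H = 2
Shortest H→D: H–E–C–J–D = 6
Total via H: 2 + 6 = 8.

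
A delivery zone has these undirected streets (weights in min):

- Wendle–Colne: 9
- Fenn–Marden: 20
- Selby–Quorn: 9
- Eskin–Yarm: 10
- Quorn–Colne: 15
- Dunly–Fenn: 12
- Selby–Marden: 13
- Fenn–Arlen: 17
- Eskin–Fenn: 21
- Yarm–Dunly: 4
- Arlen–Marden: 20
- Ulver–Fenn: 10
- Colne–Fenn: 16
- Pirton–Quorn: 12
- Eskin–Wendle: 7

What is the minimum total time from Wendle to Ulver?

Running Dijkstra from Wendle:
Wendle: 0
Eskin: 7  (via Wendle)
Colne: 9  (via Wendle)
Yarm: 17  (via Eskin)
Dunly: 21  (via Yarm)
Quorn: 24  (via Colne)
Fenn: 25  (via Colne)
Selby: 33  (via Quorn)
Ulver: 35  (via Fenn)
Shortest route: Wendle → Colne → Fenn → Ulver = 35 min.

35 min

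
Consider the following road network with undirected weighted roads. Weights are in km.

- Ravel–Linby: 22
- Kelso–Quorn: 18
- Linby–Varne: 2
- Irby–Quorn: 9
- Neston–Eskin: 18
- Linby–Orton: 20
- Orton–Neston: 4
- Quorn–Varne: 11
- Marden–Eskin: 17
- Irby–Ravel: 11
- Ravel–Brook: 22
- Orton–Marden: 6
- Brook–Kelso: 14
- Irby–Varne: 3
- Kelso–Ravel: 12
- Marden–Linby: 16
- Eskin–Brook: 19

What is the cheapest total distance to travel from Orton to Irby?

Compare a few routes:
Orton–Linby–Varne–Quorn–Irby: 20+2+11+9 = 42
Orton–Linby–Varne–Irby: 20+2+3 = 25
Orton–Marden–Linby–Varne–Quorn–Irby: 6+16+2+11+9 = 44
Orton–Marden–Linby–Varne–Irby: 6+16+2+3 = 27
The minimum is 25 km via Orton–Linby–Varne–Irby.

25 km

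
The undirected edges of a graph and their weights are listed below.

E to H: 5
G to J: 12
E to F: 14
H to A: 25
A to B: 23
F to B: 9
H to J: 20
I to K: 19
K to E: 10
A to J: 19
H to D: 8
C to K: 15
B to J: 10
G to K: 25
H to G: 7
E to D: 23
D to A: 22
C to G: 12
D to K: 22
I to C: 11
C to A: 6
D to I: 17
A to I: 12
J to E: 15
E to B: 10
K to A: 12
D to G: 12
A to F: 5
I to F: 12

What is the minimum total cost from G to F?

23

Running Dijkstra from G:
G: 0
H: 7  (via G)
C: 12  (via G)
D: 12  (via G)
E: 12  (via H)
J: 12  (via G)
A: 18  (via C)
B: 22  (via E)
K: 22  (via E)
F: 23  (via A)
Shortest route: G–C–A–F = 23.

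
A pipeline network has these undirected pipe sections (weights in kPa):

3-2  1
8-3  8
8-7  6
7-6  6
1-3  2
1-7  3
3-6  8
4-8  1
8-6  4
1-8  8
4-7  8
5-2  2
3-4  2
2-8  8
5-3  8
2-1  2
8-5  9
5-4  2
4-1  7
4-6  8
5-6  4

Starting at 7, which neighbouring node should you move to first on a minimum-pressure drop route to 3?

Enumerating some paths:
7 → 1 → 3: 3+2 = 5
7 → 4 → 3: 8+2 = 10
7 → 1 → 2 → 3: 3+2+1 = 6
7 → 8 → 4 → 3: 6+1+2 = 9
Cheapest is 7 → 1 → 3 at 5 kPa.
So from 7 the first move is to 1.

1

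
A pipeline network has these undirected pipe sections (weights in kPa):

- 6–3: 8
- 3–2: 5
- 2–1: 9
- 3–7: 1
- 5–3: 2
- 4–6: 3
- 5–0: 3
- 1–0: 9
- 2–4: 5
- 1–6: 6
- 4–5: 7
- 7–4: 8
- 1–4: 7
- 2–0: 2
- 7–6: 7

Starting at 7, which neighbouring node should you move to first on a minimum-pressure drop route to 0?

3

Enumerating some paths:
7–3–5–0: 1+2+3 = 6
7–3–2–0: 1+5+2 = 8
The minimum is 6 kPa via 7–3–5–0.
So from 7 the first move is to 3.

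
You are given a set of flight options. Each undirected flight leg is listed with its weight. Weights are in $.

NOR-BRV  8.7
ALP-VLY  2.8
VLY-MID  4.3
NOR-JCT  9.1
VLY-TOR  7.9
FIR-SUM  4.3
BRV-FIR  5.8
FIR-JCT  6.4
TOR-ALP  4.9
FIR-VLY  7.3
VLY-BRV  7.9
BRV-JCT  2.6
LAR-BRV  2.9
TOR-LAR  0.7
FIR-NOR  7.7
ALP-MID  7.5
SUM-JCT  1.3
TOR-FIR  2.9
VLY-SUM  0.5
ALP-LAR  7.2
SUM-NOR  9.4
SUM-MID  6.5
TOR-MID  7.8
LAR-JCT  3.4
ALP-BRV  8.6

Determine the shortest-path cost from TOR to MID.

Candidate routes:
TOR - LAR - JCT - SUM - VLY - MID: 0.7+3.4+1.3+0.5+4.3 = 10.2
TOR - MID: 7.8 = 7.8
Cheapest is TOR - MID at $7.8.

$7.8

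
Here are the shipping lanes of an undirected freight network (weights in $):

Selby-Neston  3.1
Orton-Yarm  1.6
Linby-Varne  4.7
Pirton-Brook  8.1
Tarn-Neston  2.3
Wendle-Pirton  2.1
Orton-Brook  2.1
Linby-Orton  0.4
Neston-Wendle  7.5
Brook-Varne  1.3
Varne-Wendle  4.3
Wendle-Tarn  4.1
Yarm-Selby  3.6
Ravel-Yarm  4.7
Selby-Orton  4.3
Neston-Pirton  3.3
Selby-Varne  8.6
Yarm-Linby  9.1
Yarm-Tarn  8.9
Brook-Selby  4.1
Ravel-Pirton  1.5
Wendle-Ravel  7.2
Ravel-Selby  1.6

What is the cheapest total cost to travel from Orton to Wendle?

$7.7

Running Dijkstra from Orton:
Orton: 0
Linby: 0.4  (via Orton)
Yarm: 1.6  (via Orton)
Brook: 2.1  (via Orton)
Varne: 3.4  (via Brook)
Selby: 4.3  (via Orton)
Ravel: 5.9  (via Selby)
Neston: 7.4  (via Selby)
Pirton: 7.4  (via Ravel)
Wendle: 7.7  (via Varne)
Shortest route: Orton–Brook–Varne–Wendle = $7.7.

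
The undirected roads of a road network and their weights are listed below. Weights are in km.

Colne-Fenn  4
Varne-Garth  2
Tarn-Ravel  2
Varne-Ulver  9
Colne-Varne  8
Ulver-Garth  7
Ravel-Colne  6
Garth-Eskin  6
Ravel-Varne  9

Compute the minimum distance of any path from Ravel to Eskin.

17 km

Shortest distances from Ravel:
Ravel: 0
Tarn: 2  (via Ravel)
Colne: 6  (via Ravel)
Varne: 9  (via Ravel)
Fenn: 10  (via Colne)
Garth: 11  (via Varne)
Eskin: 17  (via Garth)
Shortest route: Ravel–Varne–Garth–Eskin = 17 km.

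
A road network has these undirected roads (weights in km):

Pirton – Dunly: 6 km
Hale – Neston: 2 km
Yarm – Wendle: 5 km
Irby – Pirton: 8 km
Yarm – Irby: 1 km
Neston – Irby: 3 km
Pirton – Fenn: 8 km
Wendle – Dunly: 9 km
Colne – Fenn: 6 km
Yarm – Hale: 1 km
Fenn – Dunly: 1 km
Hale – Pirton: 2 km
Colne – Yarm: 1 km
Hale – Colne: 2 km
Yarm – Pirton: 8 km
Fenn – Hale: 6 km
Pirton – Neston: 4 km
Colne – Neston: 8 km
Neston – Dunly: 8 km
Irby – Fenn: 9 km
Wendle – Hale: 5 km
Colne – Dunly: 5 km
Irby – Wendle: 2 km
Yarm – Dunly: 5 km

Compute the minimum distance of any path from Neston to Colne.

Running Dijkstra from Neston:
Neston: 0
Hale: 2  (via Neston)
Irby: 3  (via Neston)
Yarm: 3  (via Hale)
Colne: 4  (via Hale)
Shortest route: Neston–Hale–Colne = 4 km.

4 km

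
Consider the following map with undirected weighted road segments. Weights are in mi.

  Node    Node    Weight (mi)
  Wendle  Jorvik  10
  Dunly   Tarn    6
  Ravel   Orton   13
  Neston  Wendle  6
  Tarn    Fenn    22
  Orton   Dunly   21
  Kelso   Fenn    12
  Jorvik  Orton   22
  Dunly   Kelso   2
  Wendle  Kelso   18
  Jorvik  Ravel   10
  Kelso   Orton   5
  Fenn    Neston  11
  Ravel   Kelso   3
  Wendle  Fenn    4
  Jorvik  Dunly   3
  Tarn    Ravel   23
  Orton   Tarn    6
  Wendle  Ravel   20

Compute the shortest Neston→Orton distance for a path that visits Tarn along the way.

Shortest Neston→Tarn: Neston → Wendle → Jorvik → Dunly → Tarn = 25
Best Tarn to Orton: Tarn → Orton costing 6
Total via Tarn: 25 + 6 = 31 mi.

31 mi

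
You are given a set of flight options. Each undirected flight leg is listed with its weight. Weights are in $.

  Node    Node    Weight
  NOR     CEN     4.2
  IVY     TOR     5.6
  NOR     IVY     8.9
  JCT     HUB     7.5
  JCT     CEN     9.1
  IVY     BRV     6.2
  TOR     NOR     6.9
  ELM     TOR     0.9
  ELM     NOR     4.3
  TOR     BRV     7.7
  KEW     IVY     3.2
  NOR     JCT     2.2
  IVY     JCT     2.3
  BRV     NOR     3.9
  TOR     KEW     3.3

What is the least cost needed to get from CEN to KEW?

Running Dijkstra from CEN:
CEN: 0
NOR: 4.2  (via CEN)
JCT: 6.4  (via NOR)
BRV: 8.1  (via NOR)
ELM: 8.5  (via NOR)
IVY: 8.7  (via JCT)
TOR: 9.4  (via ELM)
KEW: 11.9  (via IVY)
Shortest route: CEN → NOR → JCT → IVY → KEW = $11.9.

$11.9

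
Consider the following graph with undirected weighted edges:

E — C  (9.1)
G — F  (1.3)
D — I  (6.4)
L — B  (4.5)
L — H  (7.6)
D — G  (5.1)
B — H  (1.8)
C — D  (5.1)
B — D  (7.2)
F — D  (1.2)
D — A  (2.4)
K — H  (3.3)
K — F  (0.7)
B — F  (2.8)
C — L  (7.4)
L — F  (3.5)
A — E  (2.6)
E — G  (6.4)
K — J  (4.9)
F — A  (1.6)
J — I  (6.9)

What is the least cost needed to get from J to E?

9.8

Running Dijkstra from J:
J: 0
K: 4.9  (via J)
F: 5.6  (via K)
D: 6.8  (via F)
G: 6.9  (via F)
I: 6.9  (via J)
A: 7.2  (via F)
H: 8.2  (via K)
B: 8.4  (via F)
L: 9.1  (via F)
E: 9.8  (via A)
Shortest route: J–K–F–A–E = 9.8.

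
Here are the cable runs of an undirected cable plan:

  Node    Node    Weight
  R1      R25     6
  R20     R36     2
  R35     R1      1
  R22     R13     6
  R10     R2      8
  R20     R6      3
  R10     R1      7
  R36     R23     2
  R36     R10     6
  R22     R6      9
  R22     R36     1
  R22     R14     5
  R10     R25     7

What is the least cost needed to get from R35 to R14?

Compare a few routes:
R35 - R1 - R10 - R36 - R22 - R14: 1+7+6+1+5 = 20
R35 - R1 - R10 - R36 - R20 - R6 - R22 - R14: 1+7+6+2+3+9+5 = 33
R35 - R1 - R25 - R10 - R36 - R22 - R14: 1+6+7+6+1+5 = 26
Cheapest is R35 - R1 - R10 - R36 - R22 - R14 at 20.

20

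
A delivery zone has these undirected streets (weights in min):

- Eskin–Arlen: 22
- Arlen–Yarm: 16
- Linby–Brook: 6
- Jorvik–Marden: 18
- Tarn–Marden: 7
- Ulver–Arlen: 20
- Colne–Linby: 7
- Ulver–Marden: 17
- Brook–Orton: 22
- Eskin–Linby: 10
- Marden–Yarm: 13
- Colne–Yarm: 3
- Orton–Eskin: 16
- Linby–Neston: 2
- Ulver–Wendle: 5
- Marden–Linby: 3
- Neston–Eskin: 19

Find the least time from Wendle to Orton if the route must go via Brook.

Shortest Wendle→Brook: Wendle → Ulver → Marden → Linby → Brook = 31
Best Brook to Orton: Brook → Orton costing 22
Total via Brook: 31 + 22 = 53 min.

53 min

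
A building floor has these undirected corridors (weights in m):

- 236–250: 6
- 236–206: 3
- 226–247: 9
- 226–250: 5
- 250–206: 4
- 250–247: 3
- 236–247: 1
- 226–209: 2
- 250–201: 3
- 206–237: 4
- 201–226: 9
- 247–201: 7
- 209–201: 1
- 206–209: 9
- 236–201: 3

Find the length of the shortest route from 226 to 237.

Compare a few routes:
226–250–206–237: 5+4+4 = 13
226–209–201–250–206–237: 2+1+3+4+4 = 14
Cheapest is 226–250–206–237 at 13 m.

13 m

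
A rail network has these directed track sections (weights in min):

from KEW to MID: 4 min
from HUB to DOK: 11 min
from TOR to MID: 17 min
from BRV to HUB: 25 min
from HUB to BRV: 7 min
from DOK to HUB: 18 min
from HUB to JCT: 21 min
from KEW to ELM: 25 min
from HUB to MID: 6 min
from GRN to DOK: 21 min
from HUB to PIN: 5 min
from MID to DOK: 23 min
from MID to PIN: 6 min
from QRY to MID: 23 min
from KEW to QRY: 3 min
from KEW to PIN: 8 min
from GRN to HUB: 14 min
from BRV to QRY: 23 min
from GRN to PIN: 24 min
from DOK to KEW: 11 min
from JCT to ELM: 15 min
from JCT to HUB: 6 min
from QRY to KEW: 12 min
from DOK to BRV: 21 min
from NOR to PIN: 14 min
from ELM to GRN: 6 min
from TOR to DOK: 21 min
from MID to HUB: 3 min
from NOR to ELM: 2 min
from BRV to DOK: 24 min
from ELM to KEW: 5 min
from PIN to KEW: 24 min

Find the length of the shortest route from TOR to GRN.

Shortest distances from TOR:
TOR: 0
MID: 17  (via TOR)
HUB: 20  (via MID)
DOK: 21  (via TOR)
PIN: 23  (via MID)
BRV: 27  (via HUB)
KEW: 32  (via DOK)
QRY: 35  (via KEW)
JCT: 41  (via HUB)
ELM: 56  (via JCT)
GRN: 62  (via ELM)
Shortest route: TOR–MID–HUB–JCT–ELM–GRN = 62 min.

62 min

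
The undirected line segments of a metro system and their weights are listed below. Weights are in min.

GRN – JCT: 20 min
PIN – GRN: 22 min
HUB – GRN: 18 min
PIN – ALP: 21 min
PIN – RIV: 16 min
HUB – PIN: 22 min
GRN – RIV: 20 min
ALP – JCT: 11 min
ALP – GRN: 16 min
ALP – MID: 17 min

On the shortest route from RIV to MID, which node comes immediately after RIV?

GRN

Candidate routes:
RIV - PIN - ALP - MID: 16+21+17 = 54
RIV - GRN - ALP - MID: 20+16+17 = 53
The minimum is 53 min via RIV - GRN - ALP - MID.
So from RIV the first move is to GRN.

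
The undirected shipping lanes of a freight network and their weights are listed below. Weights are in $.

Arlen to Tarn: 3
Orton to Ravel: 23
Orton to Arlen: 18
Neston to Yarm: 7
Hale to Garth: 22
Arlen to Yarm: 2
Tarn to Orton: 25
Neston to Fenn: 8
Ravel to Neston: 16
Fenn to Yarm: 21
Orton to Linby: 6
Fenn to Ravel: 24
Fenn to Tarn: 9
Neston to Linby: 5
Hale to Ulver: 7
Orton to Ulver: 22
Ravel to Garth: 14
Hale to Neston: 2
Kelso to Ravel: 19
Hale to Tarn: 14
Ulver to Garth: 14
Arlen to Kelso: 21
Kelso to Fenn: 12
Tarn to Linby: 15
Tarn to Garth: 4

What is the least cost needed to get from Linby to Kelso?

$25

Compare a few routes:
Linby → Neston → Fenn → Kelso: 5+8+12 = 25
Linby → Neston → Yarm → Arlen → Kelso: 5+7+2+21 = 35
The minimum is $25 via Linby → Neston → Fenn → Kelso.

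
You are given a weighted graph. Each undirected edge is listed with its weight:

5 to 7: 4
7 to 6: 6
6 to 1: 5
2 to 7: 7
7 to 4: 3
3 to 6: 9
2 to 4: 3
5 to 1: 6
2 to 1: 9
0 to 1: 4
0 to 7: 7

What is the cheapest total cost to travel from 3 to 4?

Candidate routes:
3 - 6 - 7 - 2 - 4: 9+6+7+3 = 25
3 - 6 - 7 - 4: 9+6+3 = 18
Cheapest is 3 - 6 - 7 - 4 at 18.

18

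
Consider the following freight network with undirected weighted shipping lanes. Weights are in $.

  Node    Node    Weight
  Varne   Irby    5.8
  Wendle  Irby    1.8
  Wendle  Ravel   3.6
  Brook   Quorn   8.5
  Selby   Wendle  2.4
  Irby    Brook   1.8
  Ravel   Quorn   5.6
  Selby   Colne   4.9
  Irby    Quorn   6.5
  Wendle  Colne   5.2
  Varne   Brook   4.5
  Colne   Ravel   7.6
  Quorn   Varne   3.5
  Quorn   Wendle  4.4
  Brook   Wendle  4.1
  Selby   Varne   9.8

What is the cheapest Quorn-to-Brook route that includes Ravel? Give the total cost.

$12.8

Best Quorn to Ravel: Quorn → Ravel costing 5.6
Shortest Ravel→Brook: Ravel → Wendle → Irby → Brook = 7.2
Total via Ravel: 5.6 + 7.2 = $12.8.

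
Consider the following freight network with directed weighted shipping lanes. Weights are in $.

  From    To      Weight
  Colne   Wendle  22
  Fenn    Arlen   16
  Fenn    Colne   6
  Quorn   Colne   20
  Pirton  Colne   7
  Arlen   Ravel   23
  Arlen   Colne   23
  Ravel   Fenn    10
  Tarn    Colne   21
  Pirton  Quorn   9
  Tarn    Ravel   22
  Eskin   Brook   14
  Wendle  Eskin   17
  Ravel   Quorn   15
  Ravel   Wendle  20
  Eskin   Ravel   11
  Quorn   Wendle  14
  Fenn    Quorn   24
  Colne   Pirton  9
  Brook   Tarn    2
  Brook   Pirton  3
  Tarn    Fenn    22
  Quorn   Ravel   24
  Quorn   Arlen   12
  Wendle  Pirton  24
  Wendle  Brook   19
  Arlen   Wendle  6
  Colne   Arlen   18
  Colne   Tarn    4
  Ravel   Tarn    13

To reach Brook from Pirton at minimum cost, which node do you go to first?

Quorn

Compare a few routes:
Pirton–Quorn–Arlen–Wendle–Brook: 9+12+6+19 = 46
Pirton–Quorn–Wendle–Brook: 9+14+19 = 42
The minimum is $42 via Pirton–Quorn–Wendle–Brook.
So from Pirton the first move is to Quorn.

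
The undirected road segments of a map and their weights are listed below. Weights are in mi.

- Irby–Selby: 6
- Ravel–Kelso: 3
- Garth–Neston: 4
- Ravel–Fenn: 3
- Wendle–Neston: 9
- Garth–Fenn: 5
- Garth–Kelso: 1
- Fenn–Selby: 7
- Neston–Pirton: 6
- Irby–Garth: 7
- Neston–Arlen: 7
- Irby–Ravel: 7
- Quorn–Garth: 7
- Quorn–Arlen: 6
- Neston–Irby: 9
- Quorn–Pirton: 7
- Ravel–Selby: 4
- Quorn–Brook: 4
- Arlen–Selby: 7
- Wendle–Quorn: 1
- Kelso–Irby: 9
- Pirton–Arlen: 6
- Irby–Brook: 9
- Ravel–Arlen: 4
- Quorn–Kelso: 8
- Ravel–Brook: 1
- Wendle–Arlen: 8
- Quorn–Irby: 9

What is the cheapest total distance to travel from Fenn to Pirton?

13 mi

Running Dijkstra from Fenn:
Fenn: 0
Ravel: 3  (via Fenn)
Brook: 4  (via Ravel)
Garth: 5  (via Fenn)
Kelso: 6  (via Ravel)
Arlen: 7  (via Ravel)
Selby: 7  (via Fenn)
Quorn: 8  (via Brook)
Wendle: 9  (via Quorn)
Neston: 9  (via Garth)
Irby: 10  (via Ravel)
Pirton: 13  (via Arlen)
Shortest route: Fenn → Ravel → Arlen → Pirton = 13 mi.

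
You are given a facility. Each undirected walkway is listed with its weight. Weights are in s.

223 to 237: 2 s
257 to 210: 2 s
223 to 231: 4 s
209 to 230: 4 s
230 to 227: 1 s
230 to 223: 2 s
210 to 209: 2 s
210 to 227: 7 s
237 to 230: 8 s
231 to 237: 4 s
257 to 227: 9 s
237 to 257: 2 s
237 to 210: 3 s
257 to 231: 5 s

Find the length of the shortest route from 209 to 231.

9 s

Compare a few routes:
209–210–237–223–231: 2+3+2+4 = 11
209–210–257–237–231: 2+2+2+4 = 10
209–230–223–231: 4+2+4 = 10
209–210–257–231: 2+2+5 = 9
Cheapest is 209–210–257–231 at 9 s.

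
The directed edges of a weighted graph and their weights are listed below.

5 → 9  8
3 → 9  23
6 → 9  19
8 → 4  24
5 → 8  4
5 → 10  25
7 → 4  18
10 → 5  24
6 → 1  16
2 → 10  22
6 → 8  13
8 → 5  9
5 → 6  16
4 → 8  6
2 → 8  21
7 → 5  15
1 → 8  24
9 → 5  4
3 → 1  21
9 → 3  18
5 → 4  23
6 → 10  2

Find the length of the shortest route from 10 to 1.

56

Running Dijkstra from 10:
10: 0
5: 24  (via 10)
8: 28  (via 5)
9: 32  (via 5)
6: 40  (via 5)
4: 47  (via 5)
3: 50  (via 9)
1: 56  (via 6)
Shortest route: 10 → 5 → 6 → 1 = 56.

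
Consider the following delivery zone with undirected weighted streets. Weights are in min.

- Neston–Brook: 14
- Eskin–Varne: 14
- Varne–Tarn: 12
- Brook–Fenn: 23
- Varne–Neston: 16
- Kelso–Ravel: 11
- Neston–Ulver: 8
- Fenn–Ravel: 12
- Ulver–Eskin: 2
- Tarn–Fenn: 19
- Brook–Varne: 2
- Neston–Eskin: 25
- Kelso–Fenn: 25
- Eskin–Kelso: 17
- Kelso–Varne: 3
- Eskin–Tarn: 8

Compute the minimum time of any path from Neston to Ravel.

30 min

Enumerating some paths:
Neston → Ulver → Eskin → Kelso → Ravel: 8+2+17+11 = 38
Neston → Varne → Kelso → Ravel: 16+3+11 = 30
Neston → Ulver → Eskin → Tarn → Varne → Kelso → Ravel: 8+2+8+12+3+11 = 44
Neston → Ulver → Eskin → Varne → Kelso → Ravel: 8+2+14+3+11 = 38
Cheapest is Neston → Varne → Kelso → Ravel at 30 min.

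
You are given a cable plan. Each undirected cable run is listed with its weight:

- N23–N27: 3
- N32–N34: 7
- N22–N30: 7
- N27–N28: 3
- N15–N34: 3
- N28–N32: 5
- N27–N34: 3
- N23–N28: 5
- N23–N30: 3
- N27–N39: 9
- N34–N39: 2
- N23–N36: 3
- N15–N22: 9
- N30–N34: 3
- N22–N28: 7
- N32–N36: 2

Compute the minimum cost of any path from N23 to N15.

9

Shortest distances from N23:
N23: 0
N36: 3  (via N23)
N30: 3  (via N23)
N27: 3  (via N23)
N28: 5  (via N23)
N32: 5  (via N36)
N34: 6  (via N30)
N39: 8  (via N34)
N15: 9  (via N34)
Shortest route: N23–N30–N34–N15 = 9.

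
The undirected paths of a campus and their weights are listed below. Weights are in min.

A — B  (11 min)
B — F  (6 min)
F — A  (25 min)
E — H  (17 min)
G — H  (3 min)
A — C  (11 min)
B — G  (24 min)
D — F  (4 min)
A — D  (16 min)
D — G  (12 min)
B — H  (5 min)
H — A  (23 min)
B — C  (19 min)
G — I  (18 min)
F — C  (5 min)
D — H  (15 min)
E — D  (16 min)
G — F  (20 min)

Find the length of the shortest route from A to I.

37 min

Running Dijkstra from A:
A: 0
B: 11  (via A)
C: 11  (via A)
D: 16  (via A)
F: 16  (via C)
H: 16  (via B)
G: 19  (via H)
E: 32  (via D)
I: 37  (via G)
Shortest route: A → B → H → G → I = 37 min.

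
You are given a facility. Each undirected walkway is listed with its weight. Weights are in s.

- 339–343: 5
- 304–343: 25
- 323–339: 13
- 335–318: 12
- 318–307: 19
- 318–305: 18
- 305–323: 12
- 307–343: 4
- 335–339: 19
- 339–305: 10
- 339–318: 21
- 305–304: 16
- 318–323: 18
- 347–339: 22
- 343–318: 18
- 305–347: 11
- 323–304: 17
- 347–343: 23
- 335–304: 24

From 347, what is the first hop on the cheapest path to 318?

Candidate routes:
347 → 343 → 318: 23+18 = 41
347 → 305 → 323 → 318: 11+12+18 = 41
347 → 305 → 318: 11+18 = 29
Cheapest is 347 → 305 → 318 at 29 s.
So from 347 the first move is to 305.

305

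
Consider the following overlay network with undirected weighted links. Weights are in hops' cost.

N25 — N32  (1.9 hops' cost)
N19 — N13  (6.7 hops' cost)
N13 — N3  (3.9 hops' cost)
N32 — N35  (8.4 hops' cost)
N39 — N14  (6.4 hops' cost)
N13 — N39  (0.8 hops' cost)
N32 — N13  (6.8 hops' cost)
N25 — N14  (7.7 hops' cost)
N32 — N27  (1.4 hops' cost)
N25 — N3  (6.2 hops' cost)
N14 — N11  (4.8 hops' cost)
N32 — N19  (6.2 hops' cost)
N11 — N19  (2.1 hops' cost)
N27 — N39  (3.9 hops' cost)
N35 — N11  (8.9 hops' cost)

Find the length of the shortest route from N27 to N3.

8.6 hops' cost

Running Dijkstra from N27:
N27: 0
N32: 1.4  (via N27)
N25: 3.3  (via N32)
N39: 3.9  (via N27)
N13: 4.7  (via N39)
N19: 7.6  (via N32)
N3: 8.6  (via N13)
Shortest route: N27–N39–N13–N3 = 8.6 hops' cost.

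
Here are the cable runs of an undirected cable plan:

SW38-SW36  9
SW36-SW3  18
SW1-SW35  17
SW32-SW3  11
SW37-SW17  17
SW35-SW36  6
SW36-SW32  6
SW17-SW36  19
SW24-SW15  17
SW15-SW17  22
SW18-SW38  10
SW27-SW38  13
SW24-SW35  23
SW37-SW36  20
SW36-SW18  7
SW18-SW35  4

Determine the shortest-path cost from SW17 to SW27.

41

Shortest distances from SW17:
SW17: 0
SW37: 17  (via SW17)
SW36: 19  (via SW17)
SW15: 22  (via SW17)
SW35: 25  (via SW36)
SW32: 25  (via SW36)
SW18: 26  (via SW36)
SW38: 28  (via SW36)
SW3: 36  (via SW32)
SW24: 39  (via SW15)
SW27: 41  (via SW38)
Shortest route: SW17 → SW36 → SW38 → SW27 = 41.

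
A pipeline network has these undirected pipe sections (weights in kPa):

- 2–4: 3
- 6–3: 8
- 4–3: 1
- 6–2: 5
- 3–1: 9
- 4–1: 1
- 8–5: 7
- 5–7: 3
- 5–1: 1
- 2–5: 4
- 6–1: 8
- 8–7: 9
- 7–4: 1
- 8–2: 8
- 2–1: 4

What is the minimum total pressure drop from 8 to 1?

Compare a few routes:
8 - 7 - 4 - 1: 9+1+1 = 11
8 - 5 - 1: 7+1 = 8
Cheapest is 8 - 5 - 1 at 8 kPa.

8 kPa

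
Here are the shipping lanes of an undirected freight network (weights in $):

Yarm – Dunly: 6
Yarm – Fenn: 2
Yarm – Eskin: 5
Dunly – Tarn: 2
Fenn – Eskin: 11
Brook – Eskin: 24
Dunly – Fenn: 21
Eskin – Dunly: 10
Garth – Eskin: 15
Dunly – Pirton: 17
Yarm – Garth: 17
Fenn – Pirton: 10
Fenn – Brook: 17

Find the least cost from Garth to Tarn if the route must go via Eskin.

$27

Best Garth to Eskin: Garth → Eskin costing 15
Shortest Eskin→Tarn: Eskin → Dunly → Tarn = 12
Total via Eskin: 15 + 12 = $27.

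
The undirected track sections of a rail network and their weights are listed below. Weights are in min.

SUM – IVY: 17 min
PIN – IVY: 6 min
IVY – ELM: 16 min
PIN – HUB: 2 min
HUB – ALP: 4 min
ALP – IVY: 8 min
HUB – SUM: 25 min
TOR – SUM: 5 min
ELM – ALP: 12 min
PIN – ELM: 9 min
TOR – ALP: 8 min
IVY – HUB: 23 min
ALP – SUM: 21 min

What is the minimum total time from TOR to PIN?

14 min

Enumerating some paths:
TOR → ALP → IVY → PIN: 8+8+6 = 22
TOR → ALP → HUB → PIN: 8+4+2 = 14
Cheapest is TOR → ALP → HUB → PIN at 14 min.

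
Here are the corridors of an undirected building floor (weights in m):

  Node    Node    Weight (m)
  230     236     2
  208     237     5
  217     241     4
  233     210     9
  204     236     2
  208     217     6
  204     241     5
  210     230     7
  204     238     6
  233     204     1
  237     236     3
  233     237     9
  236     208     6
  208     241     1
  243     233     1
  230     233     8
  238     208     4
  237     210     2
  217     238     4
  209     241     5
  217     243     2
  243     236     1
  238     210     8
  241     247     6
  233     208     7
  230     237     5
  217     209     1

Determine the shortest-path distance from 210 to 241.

Compare a few routes:
210 - 237 - 208 - 241: 2+5+1 = 8
210 - 237 - 236 - 243 - 217 - 241: 2+3+1+2+4 = 12
210 - 237 - 236 - 204 - 241: 2+3+2+5 = 12
210 - 237 - 236 - 208 - 241: 2+3+6+1 = 12
Cheapest is 210 - 237 - 208 - 241 at 8 m.

8 m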